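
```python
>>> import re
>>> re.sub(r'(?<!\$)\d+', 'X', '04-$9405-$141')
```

'X-$9X-$1X'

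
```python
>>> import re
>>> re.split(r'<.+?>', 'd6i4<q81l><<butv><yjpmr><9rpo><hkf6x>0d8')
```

Splitting on the pattern gives 6 pieces.

['d6i4', '', '', '', '', '0d8']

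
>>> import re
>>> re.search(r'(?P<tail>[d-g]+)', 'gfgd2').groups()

('gfgd',)

The pattern matches one or more of a character in [d-g] (captured as 'tail').
Unlike `match`, `search` isn't anchored — it looks for the pattern anywhere in the string.
The match spans [0:4] → 'gfgd'.
Captured: group 1 = 'gfgd'.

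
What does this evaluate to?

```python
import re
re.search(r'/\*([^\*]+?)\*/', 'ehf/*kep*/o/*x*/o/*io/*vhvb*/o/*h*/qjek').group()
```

'/*kep*/'

Unlike `match`, `search` isn't anchored — it looks for the pattern anywhere in the string.
The match spans [3:10] → '/*kep*/'.
Captured: group 1 = 'kep'.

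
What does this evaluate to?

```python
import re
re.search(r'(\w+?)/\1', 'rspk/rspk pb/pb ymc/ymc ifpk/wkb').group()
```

'rspk/rspk'

`\1` is not a pattern — it's the concrete string captured by group 1, re-applied verbatim.
The match spans [0:9] → 'rspk/rspk'.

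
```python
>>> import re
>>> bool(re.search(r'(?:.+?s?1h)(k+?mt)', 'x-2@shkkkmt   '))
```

False

The pattern matches one or more of any character (lazy), then optionally the literal 's', then the literal '1h' (non-capturing group); then one or more of the literal 'k' (lazy), then the literal 'mt' (captured).
Here no position works, so the call returns None, and `bool(None)` is False.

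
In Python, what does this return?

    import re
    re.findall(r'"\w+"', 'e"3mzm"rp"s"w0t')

['"3mzm"', '"s"']

Matches: at [1:7] → '"3mzm"'; at [9:12] → '"s"'.
With no groups in the pattern, `findall` gives back each whole match — 2 here.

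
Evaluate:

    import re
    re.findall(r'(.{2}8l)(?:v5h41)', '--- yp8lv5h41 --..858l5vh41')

['yp8l']

The pattern matches exactly 2 of any character, then the literal '8l' (captured); then the literal 'v5h', then the literal '41' (non-capturing group).
Scanning left to right: at [4:13] match 'yp8lv5h41', group 1 = 'yp8l'.
`findall` collects group 1 from the one match (1 total).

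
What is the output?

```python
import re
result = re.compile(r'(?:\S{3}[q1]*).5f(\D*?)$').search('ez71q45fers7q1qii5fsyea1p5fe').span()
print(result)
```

(20, 28)

The match spans [20:28] → 'yea1p5fe'.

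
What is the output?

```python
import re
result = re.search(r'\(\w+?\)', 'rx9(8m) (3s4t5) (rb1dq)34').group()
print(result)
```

(8m)

`re.search` tries every starting position until one works.
The match spans [3:7] → '(8m)'.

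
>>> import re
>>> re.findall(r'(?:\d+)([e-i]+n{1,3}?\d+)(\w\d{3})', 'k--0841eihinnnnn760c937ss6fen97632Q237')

[('fen97632', 'Q237')]

The pattern matches one or more of a digit (non-capturing group); then one or more of a character in [e-i], then 1 to 3 of a literal 'n' (lazy), then one or more of a digit (captured); then a word character, then exactly 3 of a digit (captured).
Matches: at [25:38] match '6fen97632Q237', groups = ('fen97632', 'Q237').
`findall` packs the 2 group values into a tuple for every match.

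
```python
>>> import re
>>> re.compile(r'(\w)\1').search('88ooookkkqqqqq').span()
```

(0, 2)

After group 1 captures some text, `\1` only succeeds where that same text appears again.
The match spans [0:2] → '88'.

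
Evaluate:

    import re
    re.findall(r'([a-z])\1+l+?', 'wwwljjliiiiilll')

['w', 'j', 'i']

`\1` has to match the exact text group 1 already captured.
`findall` collects group 1 from each match (3 total).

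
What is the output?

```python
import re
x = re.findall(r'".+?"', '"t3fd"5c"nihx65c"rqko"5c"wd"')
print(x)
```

['"t3fd"', '"nihx65c"', '"5c"']

With no groups in the pattern, `findall` gives back each whole match — 3 here.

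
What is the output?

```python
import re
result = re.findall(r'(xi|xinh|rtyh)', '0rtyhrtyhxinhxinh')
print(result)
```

Alternation isn't longest-match — the leftmost alternative that fits at this position is chosen.
Because there's exactly one group, `findall` drops the full match and keeps group 1 from each hit.

['rtyh', 'rtyh', 'xi', 'xi']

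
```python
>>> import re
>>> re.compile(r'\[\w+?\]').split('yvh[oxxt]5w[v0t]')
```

['yvh', '5w', '']

Matches to split on: at [3:9] → '[oxxt]'; at [11:16] → '[v0t]'.
Splitting on the pattern gives 3 pieces.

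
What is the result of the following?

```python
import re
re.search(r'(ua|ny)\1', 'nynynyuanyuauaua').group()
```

'nyny'

A backreference is literal: `\1` must see the identical characters the first group matched.
`re.search` tries every starting position until one works.
The match spans [0:4] → 'nyny'.
Captured: group 1 = 'ny'.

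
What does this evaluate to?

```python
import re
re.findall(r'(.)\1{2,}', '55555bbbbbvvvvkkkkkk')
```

['5', 'b', 'v', 'k']

A backreference is literal: `\1` must see the identical characters the first group matched.
Scanning left to right: at [0:5] match '55555', group 1 = '5'; at [5:10] match 'bbbbb', group 1 = 'b'; at [10:14] match 'vvvv', group 1 = 'v'; at [14:20] match 'kkkkkk', group 1 = 'k'.
With a single group, `findall` returns only what that group captured — 4 items.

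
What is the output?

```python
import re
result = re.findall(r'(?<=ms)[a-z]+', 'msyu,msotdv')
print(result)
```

['yu', 'otdv']

Lookahead/lookbehind check context without consuming it, so the matched span excludes the asserted characters.
Walking the string: at [2:4] → 'yu'; at [7:11] → 'otdv'.
`findall` yields the raw match text (2 of them) because the pattern has no groups.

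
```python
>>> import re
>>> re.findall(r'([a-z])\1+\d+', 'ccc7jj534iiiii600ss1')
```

A backreference is literal: `\1` must see the identical characters the first group matched.
Scanning left to right: at [0:4] match 'ccc7', group 1 = 'c'; at [4:9] match 'jj534', group 1 = 'j'; at [9:17] match 'iiiii600', group 1 = 'i'; at [17:20] match 'ss1', group 1 = 's'.
With a single group, `findall` returns only what that group captured — 4 items.

['c', 'j', 'i', 's']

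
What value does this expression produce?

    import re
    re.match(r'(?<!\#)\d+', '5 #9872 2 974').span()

(0, 1)

The negative lookahead/lookbehind blocks any match where the forbidden context is present.
`match` is anchored at position 0; if the pattern doesn't fit there, it returns None.
The match spans [0:1] → '5'.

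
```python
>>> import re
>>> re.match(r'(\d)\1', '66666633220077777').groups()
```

('6',)

A backreference is literal: `\1` must see the identical characters the first group matched.
With `match`, the pattern is implicitly anchored at the beginning.
The match spans [0:2] → '66'.
Captured: group 1 = '6'.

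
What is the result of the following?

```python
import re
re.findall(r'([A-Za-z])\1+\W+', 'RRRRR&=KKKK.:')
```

['R', 'K']

The backreference `\1` re-matches whatever the first group consumed, character for character.
Because there's exactly one group, `findall` drops the full match and keeps group 1 from each hit.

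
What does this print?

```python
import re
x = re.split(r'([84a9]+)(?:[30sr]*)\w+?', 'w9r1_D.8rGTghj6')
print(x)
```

['w', '9', '_D.', '8', 'Tghj6']

This matches one or more of one of [84a9] (captured); then zero or more of one of [30sr] (non-capturing group); then one or more of a word character (lazy).
A `+?`/`*?`/`{m,n}?` starts at its minimum and grows only as far as needed for what follows to match.
Matches to split on: at [1:4] → '9r1'; at [7:10] → '8rG'.
The group in the pattern means `split` returns the separators' captures alongside the pieces.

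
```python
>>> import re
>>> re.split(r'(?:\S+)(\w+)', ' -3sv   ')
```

This matches one or more of a non-whitespace character (non-capturing group); then one or more of a word character (captured).
Matches to split on: at [1:5] → '-3sv'.
The group in the pattern means `split` returns the separators' captures alongside the pieces.

[' ', 'v', '   ']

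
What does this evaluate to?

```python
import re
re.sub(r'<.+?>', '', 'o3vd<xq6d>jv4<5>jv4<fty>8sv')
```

'o3vdjv4jv48sv'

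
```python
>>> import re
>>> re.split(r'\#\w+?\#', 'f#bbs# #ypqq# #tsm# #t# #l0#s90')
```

['f', ' ', ' ', ' ', ' ', 's90']

Matches to split on: at [1:6] → '#bbs#'; at [7:13] → '#ypqq#'; at [14:19] → '#tsm#'; at [20:23] → '#t#'; at [24:28] → '#l0#'.
Each match becomes a cut point; 6 segments remain.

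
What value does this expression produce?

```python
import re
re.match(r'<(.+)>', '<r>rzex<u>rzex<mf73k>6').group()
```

'<r>rzex<u>rzex<mf73k>'

With `match`, the pattern is implicitly anchored at the beginning.
The match spans [0:21] → '<r>rzex<u>rzex<mf73k>'.
Captured: group 1 = 'r>rzex<u>rzex<mf73k'.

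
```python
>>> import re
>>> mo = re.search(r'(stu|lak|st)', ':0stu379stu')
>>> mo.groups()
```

The match spans [2:5] → 'stu'.
Captured: group 1 = 'stu'.

('stu',)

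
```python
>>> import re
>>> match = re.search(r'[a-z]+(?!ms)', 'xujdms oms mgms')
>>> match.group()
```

'xujdms'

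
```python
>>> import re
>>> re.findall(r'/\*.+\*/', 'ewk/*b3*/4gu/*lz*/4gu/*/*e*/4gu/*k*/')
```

['/*b3*/4gu/*lz*/4gu/*/*e*/4gu/*k*/']

Walking the string: at [3:36] → '/*b3*/4gu/*lz*/4gu/*/*e*/4gu/*k*/'.
No capturing groups, so `findall` returns the 1 full match string.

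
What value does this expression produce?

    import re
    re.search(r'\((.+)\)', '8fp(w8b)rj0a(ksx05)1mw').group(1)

`re.search` tries every starting position until one works.
The match spans [3:19] → '(w8b)rj0a(ksx05)'.
Captured: group 1 = 'w8b)rj0a(ksx05'.

'w8b)rj0a(ksx05'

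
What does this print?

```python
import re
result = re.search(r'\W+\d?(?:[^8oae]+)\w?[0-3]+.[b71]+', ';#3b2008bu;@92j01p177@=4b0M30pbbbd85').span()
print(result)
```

Pattern: one or more of a non-word character; then optionally a digit; then one or more of any character except [8oae] (non-capturing group); then optionally a word character, then one or more of a character in [0-3], then any character; then one or more of one of [b71].
`re.search` tries every starting position until one works.
The match spans [0:9] → ';#3b2008b'.

(0, 9)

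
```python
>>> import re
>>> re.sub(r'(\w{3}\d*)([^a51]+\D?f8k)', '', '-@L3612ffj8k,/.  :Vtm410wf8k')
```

This matches exactly 3 of a word character, then zero or more of a digit (captured); then one or more of any character except [a51], then optionally a non-digit, then the literal 'f8k' (captured).
Matches: at [18:28] → 'Vtm410wf8k'.
Each match is replaced by ''.

'-@L3612ffj8k,/.  :'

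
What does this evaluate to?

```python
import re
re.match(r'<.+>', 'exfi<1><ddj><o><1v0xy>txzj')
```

None

With `match`, the pattern is implicitly anchored at the beginning.
Here the pattern fails at index 0, so the call returns None.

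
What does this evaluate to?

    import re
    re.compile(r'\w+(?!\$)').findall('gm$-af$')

The negative lookaround is zero-width — it rules out positions where the adjacent text would match, without consuming anything.
Scanning left to right: at [0:1] → 'g'; at [4:5] → 'a'.
Since nothing is captured, `findall` lists the 2 matched substrings directly.

['g', 'a']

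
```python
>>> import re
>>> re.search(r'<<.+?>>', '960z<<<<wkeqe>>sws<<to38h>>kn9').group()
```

'<<<<wkeqe>>'

A non-greedy quantifier consumes as few characters as it can — just enough that the remainder of the pattern still matches from where it stops; whatever follows it matches normally.
The match spans [4:15] → '<<<<wkeqe>>'.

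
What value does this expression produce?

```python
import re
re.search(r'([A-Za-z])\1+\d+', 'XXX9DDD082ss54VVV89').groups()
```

The match spans [0:4] → 'XXX9'.
Captured: group 1 = 'X'.

('X',)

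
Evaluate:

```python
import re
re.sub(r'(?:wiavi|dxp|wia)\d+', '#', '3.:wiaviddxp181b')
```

'3.:wiavid#b'

Matches: at [9:15] → 'dxp181'.
`sub` substitutes '#' at each match site.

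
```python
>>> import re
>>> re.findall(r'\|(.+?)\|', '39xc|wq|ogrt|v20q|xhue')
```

['wq', 'v20q']

Scanning left to right: at [4:8] match '|wq|', group 1 = 'wq'; at [12:18] match '|v20q|', group 1 = 'v20q'.
Because there's exactly one group, `findall` drops the full match and keeps group 1 from each hit.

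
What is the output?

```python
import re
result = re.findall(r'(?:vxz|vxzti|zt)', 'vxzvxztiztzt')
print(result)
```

['vxz', 'vxz', 'zt', 'zt']

The regex engine tests alternatives in the order written; an earlier branch that matches wins even if a later one would match more.
Scanning left to right: at [0:3] → 'vxz'; at [3:6] → 'vxz'; at [8:10] → 'zt'; at [10:12] → 'zt'.
No capturing groups, so `findall` returns the 4 full match strings.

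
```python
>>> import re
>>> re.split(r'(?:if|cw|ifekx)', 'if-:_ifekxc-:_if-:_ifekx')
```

Branches in `(...|...)` are attempted left-to-right; the first branch that allows the whole pattern to succeed is taken.
Splitting on the pattern gives 5 pieces.

['', '-:_', 'ekxc-:_', '-:_', 'ekx']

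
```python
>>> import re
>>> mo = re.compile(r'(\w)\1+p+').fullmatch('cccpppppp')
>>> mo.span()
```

(0, 9)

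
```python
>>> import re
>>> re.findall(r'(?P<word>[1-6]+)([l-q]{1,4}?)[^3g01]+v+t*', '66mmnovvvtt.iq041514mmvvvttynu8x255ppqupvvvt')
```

[('66', 'm'), ('41514', 'm')]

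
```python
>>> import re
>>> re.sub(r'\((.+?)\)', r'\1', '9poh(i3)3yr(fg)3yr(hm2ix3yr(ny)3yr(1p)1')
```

'9pohi33yrfg3yrhm2ix3yr(ny3yr1p1'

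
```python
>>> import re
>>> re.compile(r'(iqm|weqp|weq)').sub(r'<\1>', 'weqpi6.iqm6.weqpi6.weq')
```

'<weqp>i6.<iqm>6.<weqp>i6.<weq>'

Branches in `(...|...)` are attempted left-to-right; the first branch that allows the whole pattern to succeed is taken.
The replacement refers to a captured group, so each match is rewritten using its own captured text.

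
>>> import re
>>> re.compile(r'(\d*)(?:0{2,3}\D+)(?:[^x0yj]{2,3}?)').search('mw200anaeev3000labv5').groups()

The match spans [2:12] → '200anaeev3'.
Captured: group 1 = '2'.

('2',)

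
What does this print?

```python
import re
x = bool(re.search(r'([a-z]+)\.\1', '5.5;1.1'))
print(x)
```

False

After group 1 captures some text, `\1` only succeeds where that same text appears again.
Unlike `match`, `search` isn't anchored — it looks for the pattern anywhere in the string.
Here no position works, so the call returns None, and `bool(None)` is False.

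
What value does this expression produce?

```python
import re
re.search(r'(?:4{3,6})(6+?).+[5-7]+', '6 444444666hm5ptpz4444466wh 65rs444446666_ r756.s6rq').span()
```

(2, 50)

The pattern matches 3 to 6 of a literal '4' (non-capturing group); then one or more of a literal '6' (lazy) (captured); then one or more of any character; then one or more of a character in [5-7].
The match spans [2:50] → '444444666hm5ptpz4444466wh 65rs444446666_ r756.s6'.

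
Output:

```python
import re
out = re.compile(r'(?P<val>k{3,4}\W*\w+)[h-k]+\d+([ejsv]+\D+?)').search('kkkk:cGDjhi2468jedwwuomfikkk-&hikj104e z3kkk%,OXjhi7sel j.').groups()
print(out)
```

('kkkk:cGDjh', 'jed')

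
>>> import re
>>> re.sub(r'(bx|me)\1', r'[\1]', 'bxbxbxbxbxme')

'[bx][bx]bxme'

`\1` has to match the exact text group 1 already captured.
`\1` in the replacement pulls in group 1's text for each match.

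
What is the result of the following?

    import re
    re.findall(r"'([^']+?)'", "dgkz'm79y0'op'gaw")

['m79y0']

Because there's exactly one group, `findall` drops the full match and keeps group 1 from the one hit.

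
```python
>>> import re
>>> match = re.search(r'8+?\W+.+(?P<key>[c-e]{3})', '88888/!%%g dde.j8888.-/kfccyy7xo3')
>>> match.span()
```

Pattern: one or more of a literal '8' (lazy), then one or more of a non-word character; then one or more of any character; then exactly 3 of a character in [c-e] (captured as 'key').
`re.search` tries every starting position until one works.
The match spans [0:14] → '88888/!%%g dde'.
Captured: group 1 = 'dde'.

(0, 14)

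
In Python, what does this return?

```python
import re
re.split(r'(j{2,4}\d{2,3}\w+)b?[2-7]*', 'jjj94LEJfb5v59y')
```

This matches 2 to 4 of a literal 'j', then 2 to 3 of a digit, then one or more of a word character (captured); then optionally the literal 'b', then zero or more of a character in [2-7].
Matches to split on: at [0:15] → 'jjj94LEJfb5v59y'.
With a capturing group present, the delimiter's captured portion is kept in the result list.

['', 'jjj94LEJfb5v59y', '']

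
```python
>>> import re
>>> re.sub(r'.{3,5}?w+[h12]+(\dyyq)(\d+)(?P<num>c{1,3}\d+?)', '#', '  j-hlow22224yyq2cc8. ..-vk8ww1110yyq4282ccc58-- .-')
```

'  #. .#8-- .-'

This matches 3 to 5 of any character (lazy), then one or more of a literal 'w', then one or more of one of [h12]; then a digit, then the literal 'yyq' (captured); then one or more of a digit (captured); then 1 to 3 of the literal 'c', then one or more of a digit (lazy) (captured as 'num').
Lazy quantifiers expand one character at a time until the remainder of the pattern can match.
Matches: at [2:20] → 'j-hlow22224yyq2cc8'; at [23:45] → '.-vk8ww1110yyq4282ccc5'.
`sub` substitutes '#' at each match site.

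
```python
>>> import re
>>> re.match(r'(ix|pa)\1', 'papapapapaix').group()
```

`\1` has to match the exact text group 1 already captured.
With `match`, the pattern is implicitly anchored at the beginning.
The match spans [0:4] → 'papa'.
Captured: group 1 = 'pa'.

'papa'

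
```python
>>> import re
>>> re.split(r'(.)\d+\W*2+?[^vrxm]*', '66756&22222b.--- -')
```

['', '6', '']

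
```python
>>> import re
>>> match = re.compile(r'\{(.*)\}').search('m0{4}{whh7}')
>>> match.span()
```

(2, 11)

`search` walks the string left to right and returns the first match it finds.
The match spans [2:11] → '{4}{whh7}'.
Captured: group 1 = '4}{whh7'.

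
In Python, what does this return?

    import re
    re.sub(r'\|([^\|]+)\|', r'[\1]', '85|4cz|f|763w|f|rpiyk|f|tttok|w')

'85[4cz]f[763w]f[rpiyk]f[tttok]w'

Matches: at [2:7] → '|4cz|'; at [8:14] → '|763w|'; at [15:22] → '|rpiyk|'; at [23:30] → '|tttok|'.
`\1` in the replacement pulls in group 1's text for each match.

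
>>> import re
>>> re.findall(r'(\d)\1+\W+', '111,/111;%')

After group 1 captures some text, `\1` only succeeds where that same text appears again.
Because there's exactly one group, `findall` drops the full match and keeps group 1 from each hit.

['1', '1']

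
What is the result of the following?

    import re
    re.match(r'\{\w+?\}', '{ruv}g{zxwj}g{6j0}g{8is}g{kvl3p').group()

'{ruv}'

`match` is anchored at position 0; if the pattern doesn't fit there, it returns None.
The match spans [0:5] → '{ruv}'.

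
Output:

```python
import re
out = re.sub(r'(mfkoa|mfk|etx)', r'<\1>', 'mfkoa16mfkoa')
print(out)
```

<mfkoa>16<mfkoa>

`|` is ordered: at each position the engine commits to the first alternative that works.
The replacement refers to a captured group, so each match is rewritten using its own captured text.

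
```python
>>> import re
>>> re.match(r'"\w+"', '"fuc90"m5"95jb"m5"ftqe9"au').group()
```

'"fuc90"'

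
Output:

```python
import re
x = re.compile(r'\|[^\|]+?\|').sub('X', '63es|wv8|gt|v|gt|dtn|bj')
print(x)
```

Each match is replaced by 'X'.

63esXgtXgtXbj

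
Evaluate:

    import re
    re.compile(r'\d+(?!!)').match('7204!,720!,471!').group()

'720'

With `match`, the pattern is implicitly anchored at the beginning.
The match spans [0:3] → '720'.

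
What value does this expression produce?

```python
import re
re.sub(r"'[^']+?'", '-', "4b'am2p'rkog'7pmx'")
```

`sub` substitutes '-' at each match site.

'4b-rkog-'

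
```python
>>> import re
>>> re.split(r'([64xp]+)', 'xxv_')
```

The pattern matches one or more of one of [64xp] (captured).
The group in the pattern means `split` returns the separators' captures alongside the pieces.

['', 'xx', 'v_']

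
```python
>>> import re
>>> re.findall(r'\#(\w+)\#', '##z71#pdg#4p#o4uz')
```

['z71', '4p']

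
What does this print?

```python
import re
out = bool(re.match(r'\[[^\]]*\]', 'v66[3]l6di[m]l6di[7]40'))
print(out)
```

`re.match` won't scan ahead — the pattern has to work from the very first character.
Here position 0 doesn't satisfy it, so the call returns None, and `bool(None)` is False.

False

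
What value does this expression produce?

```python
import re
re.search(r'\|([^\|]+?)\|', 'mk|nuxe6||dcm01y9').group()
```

`re.search` scans for the first position where the pattern succeeds.
The match spans [2:9] → '|nuxe6|'.
Captured: group 1 = 'nuxe6'.

'|nuxe6|'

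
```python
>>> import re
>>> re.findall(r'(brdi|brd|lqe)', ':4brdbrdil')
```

The regex engine tests alternatives in the order written; an earlier branch that matches wins even if a later one would match more.
Matches: at [2:5] match 'brd', group 1 = 'brd'; at [5:9] match 'brdi', group 1 = 'brdi'.
`findall` collects group 1 from each match (2 total).

['brd', 'brdi']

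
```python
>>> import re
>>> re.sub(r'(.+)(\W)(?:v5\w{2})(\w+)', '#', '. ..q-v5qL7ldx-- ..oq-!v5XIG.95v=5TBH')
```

'#.95v=5TBH'

This matches one or more of any character (captured); then a non-word character (captured); then the literal 'v5', then exactly 2 of a word character (non-capturing group); then one or more of a word character (captured).
Matches: at [0:28] → '. ..q-v5qL7ldx-- ..oq-!v5XIG'.
Every occurrence is swapped for '#'.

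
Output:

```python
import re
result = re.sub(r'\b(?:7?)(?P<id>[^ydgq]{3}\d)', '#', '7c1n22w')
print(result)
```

This matches a word boundary (`\b`, zero-width); then optionally a literal '7' (non-capturing group); then exactly 3 of any character except [ydgq], then a digit (captured as 'id').
Each match is replaced by '#'.

#2w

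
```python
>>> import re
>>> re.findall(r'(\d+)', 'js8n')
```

Pattern: one or more of a digit (captured).
With a single group, `findall` returns only what that group captured — 1 item.

['8']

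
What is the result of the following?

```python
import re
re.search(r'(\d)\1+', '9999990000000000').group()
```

`\1` is not a pattern — it's the concrete string captured by group 1, re-applied verbatim.
The match spans [0:6] → '999999'.

'999999'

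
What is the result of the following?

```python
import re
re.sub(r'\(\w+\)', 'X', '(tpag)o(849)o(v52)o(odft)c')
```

'XoXoXoXc'

Matches: at [0:6] → '(tpag)'; at [7:12] → '(849)'; at [13:18] → '(v52)'; at [19:25] → '(odft)'.
Every occurrence is swapped for 'X'.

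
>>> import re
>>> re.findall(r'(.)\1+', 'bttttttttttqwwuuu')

The backreference `\1` re-matches whatever the first group consumed, character for character.
With a single group, `findall` returns only what that group captured — 3 items.

['t', 'w', 'u']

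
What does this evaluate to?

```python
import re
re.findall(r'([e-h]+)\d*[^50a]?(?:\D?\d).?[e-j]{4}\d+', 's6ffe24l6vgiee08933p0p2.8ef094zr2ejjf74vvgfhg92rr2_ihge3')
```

['ffe', 'ef', 'gfhg']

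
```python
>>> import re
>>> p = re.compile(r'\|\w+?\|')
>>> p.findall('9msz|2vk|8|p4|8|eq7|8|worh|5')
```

['|2vk|', '|p4|', '|eq7|', '|worh|']

Matches: at [4:9] → '|2vk|'; at [10:14] → '|p4|'; at [15:20] → '|eq7|'; at [21:27] → '|worh|'.
`findall` yields the raw match text (4 of them) because the pattern has no groups.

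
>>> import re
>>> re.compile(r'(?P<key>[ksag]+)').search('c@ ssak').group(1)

'ssak'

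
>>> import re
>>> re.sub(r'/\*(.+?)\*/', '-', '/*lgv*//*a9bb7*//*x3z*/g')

'---g'

The `?` after the quantifier makes it lazy — it takes as little as possible before letting the rest of the pattern try.
Matches: at [0:7] → '/*lgv*/'; at [7:16] → '/*a9bb7*/'; at [16:23] → '/*x3z*/'.
Each match is replaced by '-'.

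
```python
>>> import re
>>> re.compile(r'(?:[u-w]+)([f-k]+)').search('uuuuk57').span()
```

(0, 5)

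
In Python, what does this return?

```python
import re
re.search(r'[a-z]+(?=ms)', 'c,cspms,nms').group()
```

'csp'

Lookahead/lookbehind check context without consuming it, so the matched span excludes the asserted characters.
Unlike `match`, `search` isn't anchored — it looks for the pattern anywhere in the string.
The match spans [2:5] → 'csp'.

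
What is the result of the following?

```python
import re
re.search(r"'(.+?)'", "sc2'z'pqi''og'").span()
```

Lazy quantifiers expand one character at a time until the remainder of the pattern can match.
The match spans [3:6] → "'z'".

(3, 6)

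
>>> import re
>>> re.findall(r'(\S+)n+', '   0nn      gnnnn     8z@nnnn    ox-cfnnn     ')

This matches one or more of a non-whitespace character (captured); then one or more of a literal 'n'.
With a single group, `findall` returns only what that group captured — 4 items.

['0n', 'gnnn', '8z@nnn', 'ox-cfnn']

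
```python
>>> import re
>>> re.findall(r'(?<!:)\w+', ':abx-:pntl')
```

['bx', 'ntl']

`(?!…)`/`(?<!…)` only lets a position through if the neighbouring text does NOT match; no characters are consumed.
Matches: at [2:4] → 'bx'; at [7:10] → 'ntl'.
With no groups in the pattern, `findall` gives back each whole match — 2 here.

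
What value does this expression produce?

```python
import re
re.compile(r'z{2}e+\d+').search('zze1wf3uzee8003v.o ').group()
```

'zze1'

The pattern matches exactly 2 of the literal 'z', then one or more of the literal 'e'; then one or more of a digit.
The match spans [0:4] → 'zze1'.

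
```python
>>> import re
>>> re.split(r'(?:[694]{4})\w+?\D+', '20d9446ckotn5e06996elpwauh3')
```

['20d', '5e0', '3']

This matches exactly 4 of one of [694] (non-capturing group); then one or more of a word character (lazy), then one or more of a non-digit.
Matches to split on: at [3:12] → '9446ckotn'; at [15:26] → '6996elpwauh'.
The string is cut at each match, leaving 3 pieces.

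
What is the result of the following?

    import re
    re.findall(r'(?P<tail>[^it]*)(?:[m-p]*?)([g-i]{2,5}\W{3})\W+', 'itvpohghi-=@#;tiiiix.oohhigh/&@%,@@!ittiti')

The pattern matches zero or more of any character except [it] (captured as 'tail'); then zero or more of a character in [m-p] (lazy) (non-capturing group); then 2 to 5 of a character in [g-i], then exactly 3 of a non-word character (captured); then one or more of a non-word character.
Walking the string: at [2:14] match 'vpohghi-=@#;', groups = ('vpohg', 'hi-=@'); at [19:36] match 'x.oohhigh/&@%,@@!', groups = ('x.oohh', 'igh/&@').
With 2 capturing groups, `findall` returns a 2-tuple per match.

[('vpohg', 'hi-=@'), ('x.oohh', 'igh/&@')]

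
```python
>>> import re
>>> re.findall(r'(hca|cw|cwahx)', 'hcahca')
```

Walking the string: at [0:3] match 'hca', group 1 = 'hca'; at [3:6] match 'hca', group 1 = 'hca'.
Because there's exactly one group, `findall` drops the full match and keeps group 1 from each hit.

['hca', 'hca']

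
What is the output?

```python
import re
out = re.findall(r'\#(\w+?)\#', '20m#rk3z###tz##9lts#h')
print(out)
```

['rk3z', 'tz', '9lts']

Walking the string: at [3:9] match '#rk3z#', group 1 = 'rk3z'; at [10:14] match '#tz#', group 1 = 'tz'; at [14:20] match '#9lts#', group 1 = '9lts'.
With a single group, `findall` returns only what that group captured — 3 items.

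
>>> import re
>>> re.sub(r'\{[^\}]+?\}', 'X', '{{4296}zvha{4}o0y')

Matches: at [0:7] → '{{4296}'; at [11:14] → '{4}'.
`sub` substitutes 'X' at each match site.

'XzvhaXo0y'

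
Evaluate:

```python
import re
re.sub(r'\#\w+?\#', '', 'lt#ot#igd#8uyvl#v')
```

'ltigdv'

Each match is replaced by ''.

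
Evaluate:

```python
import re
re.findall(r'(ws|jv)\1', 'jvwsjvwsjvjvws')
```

A backreference is literal: `\1` must see the identical characters the first group matched.
Because there's exactly one group, `findall` drops the full match and keeps group 1 from the one hit.

['jv']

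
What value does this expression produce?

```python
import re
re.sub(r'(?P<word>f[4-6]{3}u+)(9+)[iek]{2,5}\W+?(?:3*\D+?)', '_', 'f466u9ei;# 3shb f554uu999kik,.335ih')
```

Pattern: the literal 'f', then exactly 3 of a character in [4-6], then one or more of the literal 'u' (captured as 'word'); then one or more of a literal '9' (captured); then 2 to 5 of one of [iek], then one or more of a non-word character (lazy); then zero or more of a literal '3', then one or more of a non-digit (lazy) (non-capturing group).
`sub` substitutes '_' at each match site.

'_ 3shb _335ih'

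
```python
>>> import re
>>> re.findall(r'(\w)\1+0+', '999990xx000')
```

['9', 'x']

`\1` has to match the exact text group 1 already captured.
Walking the string: at [0:6] match '999990', group 1 = '9'; at [6:11] match 'xx000', group 1 = 'x'.
Because there's exactly one group, `findall` drops the full match and keeps group 1 from each hit.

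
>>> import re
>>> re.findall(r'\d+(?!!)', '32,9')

A negative assertion filters positions out without eating any characters.
No capturing groups, so `findall` returns the 2 full match strings.

['32', '9']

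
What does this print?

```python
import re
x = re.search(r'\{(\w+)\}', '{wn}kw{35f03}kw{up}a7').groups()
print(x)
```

('wn',)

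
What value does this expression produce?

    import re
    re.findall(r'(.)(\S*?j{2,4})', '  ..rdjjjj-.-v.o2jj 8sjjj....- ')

The `?` after the quantifier makes it lazy — it takes as little as possible before letting the rest of the pattern try.
2 groups means each result is a tuple of 2 captured strings — 3 here.

[(' ', '..rdjjjj'), ('-', '.-v.o2jj'), (' ', '8sjjj')]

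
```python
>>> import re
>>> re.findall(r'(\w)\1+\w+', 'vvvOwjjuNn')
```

['v']

A backreference is literal: `\1` must see the identical characters the first group matched.
Matches: at [0:10] match 'vvvOwjjuNn', group 1 = 'v'.
`findall` collects group 1 from the one match (1 total).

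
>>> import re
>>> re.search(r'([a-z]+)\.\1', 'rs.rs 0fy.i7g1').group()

After group 1 captures some text, `\1` only succeeds where that same text appears again.
Unlike `match`, `search` isn't anchored — it looks for the pattern anywhere in the string.
The match spans [0:5] → 'rs.rs'.
Captured: group 1 = 'rs'.

'rs.rs'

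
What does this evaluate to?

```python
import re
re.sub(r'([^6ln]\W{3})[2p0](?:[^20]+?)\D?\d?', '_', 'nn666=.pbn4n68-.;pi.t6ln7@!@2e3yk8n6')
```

'nn666=.pbn4n6_t6ln_yk8n6'

A `+?`/`*?`/`{m,n}?` starts at its minimum and grows only as far as needed for what follows to match.
Every occurrence is swapped for '_'.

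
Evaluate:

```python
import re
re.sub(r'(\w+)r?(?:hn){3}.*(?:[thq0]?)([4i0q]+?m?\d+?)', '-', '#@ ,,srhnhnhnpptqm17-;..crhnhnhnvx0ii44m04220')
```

This matches one or more of a word character (captured); then optionally the literal 'r', then the literal 'hn' repeated 3 times, then zero or more of any character; then optionally one of [thq0] (non-capturing group); then one or more of one of [4i0q] (lazy), then optionally a literal 'm', then one or more of a digit (lazy) (captured).
A `+?`/`*?`/`{m,n}?` starts at its minimum and grows only as far as needed for what follows to match.
Matches: at [5:43] → 'srhnhnhnpptqm17-;..crhnhnhnvx0ii44m042'.
Every occurrence is swapped for '-'.

'#@ ,,-20'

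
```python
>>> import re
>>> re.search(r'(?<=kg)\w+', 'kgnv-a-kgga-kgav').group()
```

'nv'

The lookaround is zero-width — it requires the adjacent text to match without consuming it, so the asserted text isn't part of the match.
`re.search` tries every starting position until one works.
The match spans [2:4] → 'nv'.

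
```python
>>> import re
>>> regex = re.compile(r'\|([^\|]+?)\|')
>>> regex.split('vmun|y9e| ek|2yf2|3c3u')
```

The group in the pattern means `split` returns the separators' captures alongside the pieces.

['vmun', 'y9e', ' ek', '2yf2', '3c3u']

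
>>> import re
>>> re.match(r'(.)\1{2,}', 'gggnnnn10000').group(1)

'g'

`\1` has to match the exact text group 1 already captured.
`re.match` won't scan ahead — the pattern has to work from the very first character.
The match spans [0:3] → 'ggg'.
Captured: group 1 = 'g'.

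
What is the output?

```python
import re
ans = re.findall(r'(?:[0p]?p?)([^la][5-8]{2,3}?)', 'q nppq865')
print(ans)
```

['q86']

Lazy quantifiers expand one character at a time until the remainder of the pattern can match.
With a single group, `findall` returns only what that group captured — 1 item.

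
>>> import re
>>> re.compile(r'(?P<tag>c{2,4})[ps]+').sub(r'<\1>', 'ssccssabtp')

`\1` in the replacement pulls in group 1's text for each match.

'ss<cc>abtp'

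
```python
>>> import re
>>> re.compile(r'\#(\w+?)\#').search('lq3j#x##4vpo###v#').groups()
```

The match spans [4:7] → '#x#'.
Captured: group 1 = 'x'.

('x',)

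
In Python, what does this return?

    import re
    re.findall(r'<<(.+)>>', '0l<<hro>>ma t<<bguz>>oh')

['hro>>ma t<<bguz']

Matches: at [2:21] match '<<hro>>ma t<<bguz>>', group 1 = 'hro>>ma t<<bguz'.
One capturing group, so `findall` returns just the captured substring from the one match — 1 in all.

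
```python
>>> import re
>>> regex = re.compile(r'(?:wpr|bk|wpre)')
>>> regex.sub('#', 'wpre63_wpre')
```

Alternation tries branches left to right and keeps the first one that lets the overall match succeed at that position.
Matches: at [0:3] → 'wpr'; at [7:10] → 'wpr'.
`sub` substitutes '#' at each match site.

'#e63_#e'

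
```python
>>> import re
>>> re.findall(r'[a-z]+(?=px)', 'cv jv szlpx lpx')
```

['szl', 'l']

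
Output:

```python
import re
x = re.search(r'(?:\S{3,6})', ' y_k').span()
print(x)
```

The match spans [1:4] → 'y_k'.

(1, 4)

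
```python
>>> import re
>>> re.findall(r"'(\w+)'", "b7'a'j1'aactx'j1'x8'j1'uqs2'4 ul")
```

['a', 'aactx', 'x8', 'uqs2']

Walking the string: at [2:5] match "'a'", group 1 = 'a'; at [7:14] match "'aactx'", group 1 = 'aactx'; at [16:20] match "'x8'", group 1 = 'x8'; at [22:28] match "'uqs2'", group 1 = 'uqs2'.
With a single group, `findall` returns only what that group captured — 4 items.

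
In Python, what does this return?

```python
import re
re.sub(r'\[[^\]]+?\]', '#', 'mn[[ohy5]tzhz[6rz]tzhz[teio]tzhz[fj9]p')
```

`sub` substitutes '#' at each match site.

'mn#tzhz#tzhz#tzhz#p'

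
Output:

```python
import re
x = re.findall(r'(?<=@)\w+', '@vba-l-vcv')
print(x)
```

['vba']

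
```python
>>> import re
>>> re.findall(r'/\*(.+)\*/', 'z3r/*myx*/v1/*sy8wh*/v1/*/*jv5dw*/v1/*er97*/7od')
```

['myx*/v1/*sy8wh*/v1/*/*jv5dw*/v1/*er97']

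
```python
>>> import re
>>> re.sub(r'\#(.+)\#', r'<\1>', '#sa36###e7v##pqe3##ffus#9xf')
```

'<sa36###e7v##pqe3##ffus>9xf'

`\1` in the replacement pulls in group 1's text for each match.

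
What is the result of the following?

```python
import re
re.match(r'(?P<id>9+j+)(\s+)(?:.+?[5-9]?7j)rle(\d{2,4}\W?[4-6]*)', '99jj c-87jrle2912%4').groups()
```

('99jj', ' ', '2912%4')

This matches one or more of a literal '9', then one or more of a literal 'j' (captured as 'id'); then one or more of whitespace (captured); then one or more of any character (lazy), then optionally a character in [5-9], then the literal '7j' (non-capturing group); then a literal 'r', then the literal 'le'; then 2 to 4 of a digit, then optionally a non-word character, then zero or more of a character in [4-6] (captured).
With `match`, the pattern is implicitly anchored at the beginning.
The match spans [0:19] → '99jj c-87jrle2912%4'.
Captured: group 1 = '99jj', group 2 = ' ', group 3 = '2912%4'.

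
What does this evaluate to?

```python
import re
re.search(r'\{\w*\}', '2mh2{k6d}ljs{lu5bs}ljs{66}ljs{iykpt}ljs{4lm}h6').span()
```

The match spans [4:9] → '{k6d}'.

(4, 9)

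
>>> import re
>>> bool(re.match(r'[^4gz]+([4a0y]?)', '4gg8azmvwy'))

`re.match` won't scan ahead — the pattern has to work from the very first character.
Here position 0 doesn't satisfy it, so the call returns None, and `bool(None)` is False.

False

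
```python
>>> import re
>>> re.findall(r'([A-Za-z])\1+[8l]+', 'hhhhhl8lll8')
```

After group 1 captures some text, `\1` only succeeds where that same text appears again.
Scanning left to right: at [0:11] match 'hhhhhl8lll8', group 1 = 'h'.
Because there's exactly one group, `findall` drops the full match and keeps group 1 from the one hit.

['h']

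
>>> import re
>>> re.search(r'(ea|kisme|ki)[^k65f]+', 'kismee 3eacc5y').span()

`re.search` scans for the first position where the pattern succeeds.
The match spans [0:12] → 'kismee 3eacc'.
Captured: group 1 = 'kisme'.

(0, 12)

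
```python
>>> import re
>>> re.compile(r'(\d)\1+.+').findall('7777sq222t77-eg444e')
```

A backreference is literal: `\1` must see the identical characters the first group matched.
Walking the string: at [0:19] match '7777sq222t77-eg444e', group 1 = '7'.
With a single group, `findall` returns only what that group captured — 1 item.

['7']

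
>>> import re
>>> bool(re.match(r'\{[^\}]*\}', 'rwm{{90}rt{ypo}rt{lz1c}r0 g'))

`match` is anchored at position 0; if the pattern doesn't fit there, it returns None.
Here the pattern fails at index 0, so the call returns None, and `bool(None)` is False.

False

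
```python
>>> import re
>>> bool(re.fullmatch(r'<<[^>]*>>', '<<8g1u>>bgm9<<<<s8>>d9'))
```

`re.fullmatch` requires the pattern to consume the entire string.
Here the string isn't matched end-to-end, so the call returns None, and `bool(None)` is False.

False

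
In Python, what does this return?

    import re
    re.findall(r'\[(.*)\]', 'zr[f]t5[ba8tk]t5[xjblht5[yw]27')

['f]t5[ba8tk]t5[xjblht5[yw']

One capturing group, so `findall` returns just the captured substring from the one match — 1 in all.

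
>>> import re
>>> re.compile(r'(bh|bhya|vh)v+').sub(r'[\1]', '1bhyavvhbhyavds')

Each match is replaced using the text its own group 1 captured.

'1[bhya]h[bhya]ds'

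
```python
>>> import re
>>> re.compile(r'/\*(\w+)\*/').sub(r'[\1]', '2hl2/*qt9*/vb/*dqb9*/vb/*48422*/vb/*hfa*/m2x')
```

'2hl2[qt9]vb[dqb9]vb[48422]vb[hfa]m2x'

Matches: at [4:11] → '/*qt9*/'; at [13:21] → '/*dqb9*/'; at [23:32] → '/*48422*/'; at [34:41] → '/*hfa*/'.
`\1` in the replacement pulls in group 1's text for each match.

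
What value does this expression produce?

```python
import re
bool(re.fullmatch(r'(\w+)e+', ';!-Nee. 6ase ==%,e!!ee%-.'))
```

Pattern: one or more of a word character (captured); then one or more of a literal 'e'.
`re.fullmatch` requires the pattern to consume the entire string.
Here there's no way to consume every character, so the call returns None, and `bool(None)` is False.

False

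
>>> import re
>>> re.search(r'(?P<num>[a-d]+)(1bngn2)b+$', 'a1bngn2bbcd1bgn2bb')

None

Here no position works, so the call returns None.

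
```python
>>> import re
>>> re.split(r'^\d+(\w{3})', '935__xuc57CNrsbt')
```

Pattern: anchored at the start of the string; then one or more of a digit; then exactly 3 of a word character (captured).
Matches to split on: at [0:6] → '935__x'.
Because the pattern has a capturing group, `split` also inserts each captured text between the pieces.

['', '__x', 'uc57CNrsbt']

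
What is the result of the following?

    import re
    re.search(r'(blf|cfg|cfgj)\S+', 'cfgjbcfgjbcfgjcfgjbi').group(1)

The regex engine tests alternatives in the order written; an earlier branch that matches wins even if a later one would match more.
`re.search` tries every starting position until one works.
The match spans [0:20] → 'cfgjbcfgjbcfgjcfgjbi'.
Captured: group 1 = 'cfg'.

'cfg'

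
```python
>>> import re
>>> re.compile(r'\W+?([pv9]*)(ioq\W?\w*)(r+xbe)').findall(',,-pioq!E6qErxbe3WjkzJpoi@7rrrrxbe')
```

[('p', 'ioq!E6qE', 'rxbe')]

This matches one or more of a non-word character (lazy); then zero or more of one of [pv9] (captured); then the literal 'ioq', then optionally a non-word character, then zero or more of a word character (captured); then one or more of a literal 'r', then the literal 'xbe' (captured).
Matches: at [0:16] match ',,-pioq!E6qErxbe', groups = ('p', 'ioq!E6qE', 'rxbe').
Multiple groups make `findall` return tuples — one 3-tuple for the one match.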